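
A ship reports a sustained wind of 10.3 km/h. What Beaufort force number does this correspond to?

10.3 km/h = 2.9 m/s, which is Beaufort 2 (light breeze, 1.6–3.3 m/s).

Beaufort force 2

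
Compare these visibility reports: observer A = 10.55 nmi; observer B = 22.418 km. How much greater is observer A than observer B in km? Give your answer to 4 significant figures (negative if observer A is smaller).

-2.879 km

observer A: 10.55 nmi = 19.53860 km.
Difference: 19.53860 − 22.41800 = -2.879 km.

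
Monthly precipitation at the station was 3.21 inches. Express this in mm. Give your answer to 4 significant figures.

81.53 mm

1 in = 25.4 mm, so 3.21 × 25.4 = 81.53 mm.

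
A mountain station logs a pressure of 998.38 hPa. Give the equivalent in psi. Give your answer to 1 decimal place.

14.5 psi

1 hPa = 0.0145038 psi, so 998.38 × 0.0145038 = 14.5 psi.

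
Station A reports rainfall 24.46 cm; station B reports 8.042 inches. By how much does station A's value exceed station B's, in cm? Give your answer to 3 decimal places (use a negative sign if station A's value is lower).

station B: 8.042 in = 20.42668 cm.
Difference: 24.46000 − 20.42668 = 4.033 cm.

4.033 cm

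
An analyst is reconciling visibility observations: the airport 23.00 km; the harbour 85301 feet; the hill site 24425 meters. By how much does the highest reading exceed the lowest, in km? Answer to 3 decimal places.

3.000 km

the harbour: 85301 ft = 25.99974 km.
the hill site: 24425 m = 24.42500 km.
Spread: 25.99974 − 23.00000 = 3.000 km.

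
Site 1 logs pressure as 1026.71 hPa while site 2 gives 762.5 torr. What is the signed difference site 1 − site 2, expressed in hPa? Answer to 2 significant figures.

10 hPa

site 2: 762.5 mmHg = 1016.58 hPa.
Difference: 1026.71 − 1016.58 = 10 hPa.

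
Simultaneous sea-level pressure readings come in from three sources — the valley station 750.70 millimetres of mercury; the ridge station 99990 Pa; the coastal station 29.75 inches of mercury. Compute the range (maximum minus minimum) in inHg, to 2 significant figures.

0.22 inHg

the valley station: 750.70 mmHg = 29.5551 inHg.
the ridge station: 99990 Pa = 29.5270 inHg.
Spread: 29.7500 − 29.5270 = 0.22 inHg.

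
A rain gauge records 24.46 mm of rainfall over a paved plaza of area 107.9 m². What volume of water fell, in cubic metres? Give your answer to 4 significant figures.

1 mm over 1 m² is 1 L, so volume = 24.46 × 107.9 = 2639.234 L = 2.639 m³.

2.639 cubic metres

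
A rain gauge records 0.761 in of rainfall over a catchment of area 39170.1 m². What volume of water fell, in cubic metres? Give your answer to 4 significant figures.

Depth: 0.761 in × 25.4 = 19.3294 mm.
1 mm over 1 m² is 1 L, so volume = 19.3294 × 39170.1 = 757134.53 L = 757.1 m³.

757.1 cubic metres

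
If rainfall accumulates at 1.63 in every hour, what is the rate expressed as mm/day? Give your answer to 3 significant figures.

994 mm/day

1.63 in/hour × 25.4 mm/in × 24 hour/day = 994 mm/day.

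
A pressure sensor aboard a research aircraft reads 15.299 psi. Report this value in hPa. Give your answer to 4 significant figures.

1 psi = 68.9476 hPa, so 15.299 × 68.9476 = 1055 hPa.

1055 hPa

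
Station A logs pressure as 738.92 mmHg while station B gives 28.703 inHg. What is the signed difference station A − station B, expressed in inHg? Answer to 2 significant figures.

station A: 738.92 mmHg = 29.0913 inHg.
Difference: 29.0913 − 28.7030 = 0.39 inHg.

0.39 inHg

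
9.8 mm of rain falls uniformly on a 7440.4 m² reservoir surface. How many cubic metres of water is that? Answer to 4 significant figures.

1 mm over 1 m² is 1 L, so volume = 9.8 × 7440.4 = 72915.92 L = 72.92 m³.

72.92 cubic metres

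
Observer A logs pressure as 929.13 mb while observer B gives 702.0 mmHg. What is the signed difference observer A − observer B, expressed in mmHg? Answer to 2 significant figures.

-5.1 mmHg

observer A: 929.13 mb = 696.905 mmHg.
Difference: 696.905 − 702.000 = -5.1 mmHg.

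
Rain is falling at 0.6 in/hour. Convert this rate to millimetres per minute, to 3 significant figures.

0.6 in/hour × 25.4 mm/in × 0.0166667 hour/minute = 0.254 mm/minute.

0.254 mm/minute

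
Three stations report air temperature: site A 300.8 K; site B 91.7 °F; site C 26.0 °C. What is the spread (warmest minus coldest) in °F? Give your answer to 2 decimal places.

site A: 300.8 K = 27.650 °C.
site B: 91.7 °F = 33.167 °C.
Spread: 33.167 − 26.000 = 7.167 °C = 12.90 °F.

12.90 °F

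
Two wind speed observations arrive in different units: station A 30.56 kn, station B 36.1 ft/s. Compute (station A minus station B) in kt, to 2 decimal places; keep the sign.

9.17 kt

station B: 36.1 ft/s = 21.3887 kt.
Difference: 30.5600 − 21.3887 = 9.17 kt.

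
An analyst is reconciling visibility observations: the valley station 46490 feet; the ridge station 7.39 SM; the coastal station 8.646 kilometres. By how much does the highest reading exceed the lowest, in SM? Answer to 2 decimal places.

3.43 SM

the valley station: 46490 ft = 8.8049 SM.
the coastal station: 8.646 km = 5.3724 SM.
Spread: 8.8049 − 5.3724 = 3.43 SM.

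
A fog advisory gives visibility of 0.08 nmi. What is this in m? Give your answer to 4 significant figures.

148.2 m

1 nmi = 1852 m, so 0.08 × 1852 = 148.2 m.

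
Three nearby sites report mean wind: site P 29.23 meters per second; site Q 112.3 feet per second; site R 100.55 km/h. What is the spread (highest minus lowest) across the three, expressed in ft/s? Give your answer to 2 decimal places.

20.66 ft/s

site P: 29.23 m/s = 95.8990 ft/s.
site R: 100.55 km/h = 91.6357 ft/s.
Spread: 112.3000 − 91.6357 = 20.66 ft/s.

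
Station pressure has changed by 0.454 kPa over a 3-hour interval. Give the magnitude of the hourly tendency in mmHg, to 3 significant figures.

0.454 kPa / 3 h × 7.50062 mmHg/kPa = 1.14 mmHg/h.

1.14 mmHg per hour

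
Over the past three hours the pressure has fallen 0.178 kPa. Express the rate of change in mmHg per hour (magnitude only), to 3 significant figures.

0.445 mmHg per hour

0.178 kPa / 3 h × 7.50062 mmHg/kPa = 0.445 mmHg/h.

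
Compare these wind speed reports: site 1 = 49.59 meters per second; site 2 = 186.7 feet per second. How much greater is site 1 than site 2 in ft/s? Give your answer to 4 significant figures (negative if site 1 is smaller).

-24.00 ft/s

site 1: 49.59 m/s = 162.6969 ft/s.
Difference: 162.6969 − 186.7000 = -24.00 ft/s.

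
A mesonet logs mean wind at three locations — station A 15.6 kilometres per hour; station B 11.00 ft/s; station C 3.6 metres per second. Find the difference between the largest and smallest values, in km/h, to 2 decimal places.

station B: 11.00 ft/s = 12.0701 km/h.
station C: 3.6 m/s = 12.9600 km/h.
Spread: 15.6000 − 12.0701 = 3.53 km/h.

3.53 km/h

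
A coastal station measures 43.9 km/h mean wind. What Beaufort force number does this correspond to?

43.9 km/h = 12.2 m/s, which is Beaufort 6 (strong breeze, 10.8–13.8 m/s).

Beaufort force 6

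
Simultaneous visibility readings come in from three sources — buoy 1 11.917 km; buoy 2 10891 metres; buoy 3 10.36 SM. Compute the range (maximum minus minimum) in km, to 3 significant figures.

5.78 km

buoy 2: 10891 m = 10.8910 km.
buoy 3: 10.36 SM = 16.6728 km.
Spread: 16.6728 − 10.8910 = 5.78 km.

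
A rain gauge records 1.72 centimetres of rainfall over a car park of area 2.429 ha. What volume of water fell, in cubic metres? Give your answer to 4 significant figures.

417.8 cubic metres

Depth: 1.72 cm × 10 = 17.2 mm.
Area: 2.429 ha = 24290 m².
1 mm over 1 m² is 1 L, so volume = 17.2 × 24290 = 417788 L = 417.8 m³.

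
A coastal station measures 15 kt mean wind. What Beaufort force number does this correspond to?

Beaufort force 4

15 kt lies in the Beaufort 4 band (moderate breeze, 11–16 kt).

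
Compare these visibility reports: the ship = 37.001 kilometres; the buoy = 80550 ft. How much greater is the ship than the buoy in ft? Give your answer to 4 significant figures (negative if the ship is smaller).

the ship: 37.001 km = 121394.36 ft.
Difference: 121394.36 − 80550.00 = 40840 ft.

40840 ft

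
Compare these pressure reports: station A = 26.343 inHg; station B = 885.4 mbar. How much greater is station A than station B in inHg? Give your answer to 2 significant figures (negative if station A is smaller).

station B: 885.4 mb = 26.1458 inHg.
Difference: 26.3430 − 26.1458 = 0.20 inHg.

0.20 inHg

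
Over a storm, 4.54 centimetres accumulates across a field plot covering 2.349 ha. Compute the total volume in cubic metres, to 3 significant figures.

Depth: 4.54 cm × 10 = 45.4 mm.
Area: 2.349 ha = 23490 m².
1 mm over 1 m² is 1 L, so volume = 45.4 × 23490 = 1066446 L = 1070 m³.

1070 cubic metres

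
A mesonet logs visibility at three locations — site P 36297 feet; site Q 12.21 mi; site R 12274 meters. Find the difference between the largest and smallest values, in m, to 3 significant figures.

site P: 36297 ft = 11063.33 m.
site Q: 12.21 SM = 19650.09 m.
Spread: 19650.09 − 11063.33 = 8590 m.

8590 m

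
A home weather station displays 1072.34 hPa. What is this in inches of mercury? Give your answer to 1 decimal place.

31.7 inHg

1 hPa = 0.02953 inHg, so 1072.34 × 0.02953 = 31.7 inHg.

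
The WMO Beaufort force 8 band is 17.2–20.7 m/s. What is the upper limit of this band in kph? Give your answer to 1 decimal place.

74.5 km/h

17.2–20.7 m/s × 3.6 = 61.9–74.5 km/h.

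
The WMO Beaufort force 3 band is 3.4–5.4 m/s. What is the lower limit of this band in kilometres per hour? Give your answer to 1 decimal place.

12.2 km/h

3.4–5.4 m/s × 3.6 = 12.2–19.4 km/h.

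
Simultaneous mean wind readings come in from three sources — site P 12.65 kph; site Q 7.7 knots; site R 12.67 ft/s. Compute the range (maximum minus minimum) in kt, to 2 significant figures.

site P: 12.65 km/h = 6.8305 kt.
site R: 12.67 ft/s = 7.5068 kt.
Spread: 7.7000 − 6.8305 = 0.87 kt.

0.87 kt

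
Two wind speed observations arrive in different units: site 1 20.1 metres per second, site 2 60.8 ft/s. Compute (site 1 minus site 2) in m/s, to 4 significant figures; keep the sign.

1.568 m/s

site 2: 60.8 ft/s = 18.53184 m/s.
Difference: 20.10000 − 18.53184 = 1.568 m/s.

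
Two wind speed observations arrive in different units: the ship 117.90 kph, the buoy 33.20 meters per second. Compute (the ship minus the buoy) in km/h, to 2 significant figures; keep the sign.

the buoy: 33.20 m/s = 119.520 km/h.
Difference: 117.900 − 119.520 = -1.6 km/h.

-1.6 km/h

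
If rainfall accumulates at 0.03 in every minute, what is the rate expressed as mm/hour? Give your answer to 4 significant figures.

45.72 mm/hour

0.03 in/minute × 25.4 mm/in × 60 minute/hour = 45.72 mm/hour.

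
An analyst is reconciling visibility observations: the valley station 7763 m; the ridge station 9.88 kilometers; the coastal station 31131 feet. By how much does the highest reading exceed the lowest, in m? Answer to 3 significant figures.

the ridge station: 9.88 km = 9880.00 m.
the coastal station: 31131 ft = 9488.73 m.
Spread: 9880.00 − 7763.00 = 2120 m.

2120 m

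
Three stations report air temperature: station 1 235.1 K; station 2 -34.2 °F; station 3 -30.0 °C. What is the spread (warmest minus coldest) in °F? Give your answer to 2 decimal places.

14.49 °F

station 1: 235.1 K = -38.050 °C.
station 2: -34.2 °F = -36.778 °C.
Spread: (-30.000) − (-38.050) = 8.050 °C = 14.49 °F.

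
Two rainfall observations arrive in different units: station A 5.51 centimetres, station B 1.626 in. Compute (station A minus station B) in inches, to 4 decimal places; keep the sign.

0.5433 in

station A: 5.51 cm = 2.169291 in.
Difference: 2.169291 − 1.626000 = 0.5433 in.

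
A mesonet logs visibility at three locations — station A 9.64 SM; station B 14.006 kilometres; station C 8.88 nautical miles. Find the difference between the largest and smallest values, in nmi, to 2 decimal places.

station A: 9.64 SM = 8.3769 nmi.
station B: 14.006 km = 7.5626 nmi.
Spread: 8.8800 − 7.5626 = 1.32 nmi.

1.32 nmi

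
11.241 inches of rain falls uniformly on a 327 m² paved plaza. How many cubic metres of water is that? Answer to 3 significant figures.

Depth: 11.241 in × 25.4 = 285.5214 mm.
1 mm over 1 m² is 1 L, so volume = 285.5214 × 327 = 93365.498 L = 93.4 m³.

93.4 cubic metres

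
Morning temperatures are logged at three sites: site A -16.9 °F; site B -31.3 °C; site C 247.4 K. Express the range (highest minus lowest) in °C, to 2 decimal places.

site A: -16.9 °F = -27.167 °C.
site C: 247.4 K = -25.750 °C.
Spread: (-25.750) − (-31.300) = 5.550 °C.

5.55 °C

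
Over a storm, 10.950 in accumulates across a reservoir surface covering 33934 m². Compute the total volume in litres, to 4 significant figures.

Depth: 10.950 in × 25.4 = 278.13 mm.
1 mm over 1 m² is 1 L, so volume = 278.13 × 33934 = 9438063.4 L ≈ 9438000 L.

9438000 litres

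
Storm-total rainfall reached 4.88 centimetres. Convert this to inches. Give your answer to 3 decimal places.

1.921 in

1 cm = 0.393701 in, so 4.88 × 0.393701 = 1.921 in.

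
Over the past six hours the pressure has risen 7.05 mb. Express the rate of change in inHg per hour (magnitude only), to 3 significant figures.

7.05 mb / 6 h × 0.02953 inHg/mb = 0.0347 inHg/h.

0.0347 inHg per hour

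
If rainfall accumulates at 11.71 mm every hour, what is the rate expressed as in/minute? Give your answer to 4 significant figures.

0.007684 in/minute

11.71 mm/hour × 0.0393701 in/mm × 0.0166667 hour/minute = 0.007684 in/minute.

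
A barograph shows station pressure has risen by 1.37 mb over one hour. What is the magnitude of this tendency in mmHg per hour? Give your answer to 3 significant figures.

1.37 mb / 1 h × 0.750062 mmHg/mb = 1.03 mmHg/h.

1.03 mmHg per hour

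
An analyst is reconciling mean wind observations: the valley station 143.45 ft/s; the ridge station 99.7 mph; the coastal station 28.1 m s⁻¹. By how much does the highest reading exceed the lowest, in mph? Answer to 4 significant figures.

the valley station: 143.45 ft/s = 97.8068 mph.
the coastal station: 28.1 m/s = 62.8579 mph.
Spread: 99.7000 − 62.8579 = 36.84 mph.

36.84 mph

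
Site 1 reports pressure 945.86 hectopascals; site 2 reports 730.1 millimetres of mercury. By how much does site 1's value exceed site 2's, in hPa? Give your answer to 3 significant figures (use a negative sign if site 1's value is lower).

site 2: 730.1 mmHg = 973.387 hPa.
Difference: 945.860 − 973.387 = -27.5 hPa.

-27.5 hPa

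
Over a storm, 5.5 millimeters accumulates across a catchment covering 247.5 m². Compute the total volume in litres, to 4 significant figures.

1 mm over 1 m² is 1 L, so volume = 5.5 × 247.5 = 1361.25 L ≈ 1361 L.

1361 litres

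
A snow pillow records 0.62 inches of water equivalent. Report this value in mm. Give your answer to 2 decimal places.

1 in = 25.4 mm, so 0.62 × 25.4 = 15.75 mm.

15.75 mm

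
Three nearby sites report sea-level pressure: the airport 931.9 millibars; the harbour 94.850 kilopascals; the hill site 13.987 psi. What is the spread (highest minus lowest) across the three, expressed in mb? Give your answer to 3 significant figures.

32.5 mb

the harbour: 94.850 kPa = 948.500 mb.
the hill site: 13.987 psi = 964.370 mb.
Spread: 964.370 − 931.900 = 32.5 mb.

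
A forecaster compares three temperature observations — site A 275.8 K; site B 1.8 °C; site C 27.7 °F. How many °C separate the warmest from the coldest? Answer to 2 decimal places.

5.04 °C

site A: 275.8 K = 2.650 °C.
site C: 27.7 °F = -2.389 °C.
Spread: 2.650 − (-2.389) = 5.039 °C.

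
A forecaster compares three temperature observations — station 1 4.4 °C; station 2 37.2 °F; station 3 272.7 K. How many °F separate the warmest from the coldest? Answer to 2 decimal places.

station 2: 37.2 °F = 2.889 °C.
station 3: 272.7 K = -0.450 °C.
Spread: 4.400 − (-0.450) = 4.850 °C = 8.73 °F.

8.73 °F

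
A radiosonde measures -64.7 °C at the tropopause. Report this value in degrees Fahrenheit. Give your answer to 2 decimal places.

°F = °C × 9/5 + 32 = -64.7 × 1.8 + 32 = -84.46 °F.

-84.46 °F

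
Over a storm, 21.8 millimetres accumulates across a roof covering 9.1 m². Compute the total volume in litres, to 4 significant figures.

198.4 litres

1 mm over 1 m² is 1 L, so volume = 21.8 × 9.1 = 198.38 L ≈ 198.4 L.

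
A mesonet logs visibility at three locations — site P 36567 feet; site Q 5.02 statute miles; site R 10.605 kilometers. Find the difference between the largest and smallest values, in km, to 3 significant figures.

3.07 km

site P: 36567 ft = 11.1456 km.
site Q: 5.02 SM = 8.0789 km.
Spread: 11.1456 − 8.0789 = 3.07 km.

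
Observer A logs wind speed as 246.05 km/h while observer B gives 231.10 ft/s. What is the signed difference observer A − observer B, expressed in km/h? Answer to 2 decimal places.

observer B: 231.10 ft/s = 253.5814 km/h.
Difference: 246.0500 − 253.5814 = -7.53 km/h.

-7.53 km/h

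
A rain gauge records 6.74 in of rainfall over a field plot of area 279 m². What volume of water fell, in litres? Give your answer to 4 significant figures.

Depth: 6.74 in × 25.4 = 171.196 mm.
1 mm over 1 m² is 1 L, so volume = 171.196 × 279 = 47763.684 L ≈ 47760 L.

47760 litres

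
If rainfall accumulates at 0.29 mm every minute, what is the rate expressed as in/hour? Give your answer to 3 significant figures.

0.685 in/hour

0.29 mm/minute × 0.0393701 in/mm × 60 minute/hour = 0.685 in/hour.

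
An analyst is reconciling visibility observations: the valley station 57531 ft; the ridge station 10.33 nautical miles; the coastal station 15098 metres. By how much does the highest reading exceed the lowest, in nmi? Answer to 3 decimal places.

the valley station: 57531 ft = 9.46838 nmi.
the coastal station: 15098 m = 8.15227 nmi.
Spread: 10.33000 − 8.15227 = 2.178 nmi.

2.178 nmi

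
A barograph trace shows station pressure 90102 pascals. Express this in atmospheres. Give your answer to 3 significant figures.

0.889 atm

1 Pa = 9.86923e-06 atm, so 90102 × 9.86923e-06 = 0.889 atm.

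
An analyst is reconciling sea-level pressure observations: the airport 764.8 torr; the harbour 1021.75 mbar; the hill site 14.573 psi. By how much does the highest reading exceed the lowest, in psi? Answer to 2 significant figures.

0.25 psi

the airport: 764.8 mmHg = 14.7888 psi.
the harbour: 1021.75 mb = 14.8192 psi.
Spread: 14.8192 − 14.5730 = 0.25 psi.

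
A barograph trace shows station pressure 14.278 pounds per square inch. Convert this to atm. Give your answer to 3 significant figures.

0.972 atm

1 psi = 0.068046 atm, so 14.278 × 0.068046 = 0.972 atm.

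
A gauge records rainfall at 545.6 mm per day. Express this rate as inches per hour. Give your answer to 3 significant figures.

0.895 in/hour

545.6 mm/day × 0.0393701 in/mm × 0.0416667 day/hour = 0.895 in/hour.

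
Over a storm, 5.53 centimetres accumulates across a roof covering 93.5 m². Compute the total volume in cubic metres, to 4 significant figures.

Depth: 5.53 cm × 10 = 55.3 mm.
1 mm over 1 m² is 1 L, so volume = 55.3 × 93.5 = 5170.55 L = 5.171 m³.

5.171 cubic metres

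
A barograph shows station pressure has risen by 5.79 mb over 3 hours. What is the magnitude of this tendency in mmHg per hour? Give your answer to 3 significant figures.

1.45 mmHg per hour

5.79 mb / 3 h × 0.750062 mmHg/mb = 1.45 mmHg/h.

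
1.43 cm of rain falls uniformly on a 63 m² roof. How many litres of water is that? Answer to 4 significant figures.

Depth: 1.43 cm × 10 = 14.3 mm.
1 mm over 1 m² is 1 L, so volume = 14.3 × 63 = 900.9 L.

900.9 litres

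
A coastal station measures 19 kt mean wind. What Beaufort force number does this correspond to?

19 kt lies in the Beaufort 5 band (fresh breeze, 17–21 kt).

Beaufort force 5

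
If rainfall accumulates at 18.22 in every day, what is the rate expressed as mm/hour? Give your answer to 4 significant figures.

18.22 in/day × 25.4 mm/in × 0.0416667 day/hour = 19.28 mm/hour.

19.28 mm/hour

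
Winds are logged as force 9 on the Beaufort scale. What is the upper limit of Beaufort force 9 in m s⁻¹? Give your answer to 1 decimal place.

24.4 m/s

Beaufort 9 (strong gale) spans 20.8–24.4 m/s.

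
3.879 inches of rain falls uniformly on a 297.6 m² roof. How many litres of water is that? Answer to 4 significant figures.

Depth: 3.879 in × 25.4 = 98.5266 mm.
1 mm over 1 m² is 1 L, so volume = 98.5266 × 297.6 = 29321.516 L ≈ 29320 L.

29320 litres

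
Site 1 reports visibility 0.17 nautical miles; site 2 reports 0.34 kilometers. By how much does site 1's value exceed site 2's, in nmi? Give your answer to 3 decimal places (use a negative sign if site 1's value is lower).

site 2: 0.34 km = 0.18359 nmi.
Difference: 0.17000 − 0.18359 = -0.014 nmi.

-0.014 nmi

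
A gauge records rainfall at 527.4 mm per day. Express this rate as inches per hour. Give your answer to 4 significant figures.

0.8652 in/hour

527.4 mm/day × 0.0393701 in/mm × 0.0416667 day/hour = 0.8652 in/hour.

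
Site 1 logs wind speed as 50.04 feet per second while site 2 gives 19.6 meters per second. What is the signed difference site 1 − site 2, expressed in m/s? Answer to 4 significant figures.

-4.348 m/s

site 1: 50.04 ft/s = 15.25219 m/s.
Difference: 15.25219 − 19.60000 = -4.348 m/s.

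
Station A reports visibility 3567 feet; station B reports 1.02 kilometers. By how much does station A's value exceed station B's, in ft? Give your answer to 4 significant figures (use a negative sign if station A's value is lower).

station B: 1.02 km = 3346.457 ft.
Difference: 3567.000 − 3346.457 = 220.5 ft.

220.5 ft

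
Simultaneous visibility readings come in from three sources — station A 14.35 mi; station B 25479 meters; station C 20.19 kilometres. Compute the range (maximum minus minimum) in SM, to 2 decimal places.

3.29 SM

station B: 25479 m = 15.8319 SM.
station C: 20.19 km = 12.5455 SM.
Spread: 15.8319 − 12.5455 = 3.29 SM.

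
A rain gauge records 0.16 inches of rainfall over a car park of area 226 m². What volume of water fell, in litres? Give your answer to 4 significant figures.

Depth: 0.16 in × 25.4 = 4.064 mm.
1 mm over 1 m² is 1 L, so volume = 4.064 × 226 = 918.464 L ≈ 918.5 L.

918.5 litres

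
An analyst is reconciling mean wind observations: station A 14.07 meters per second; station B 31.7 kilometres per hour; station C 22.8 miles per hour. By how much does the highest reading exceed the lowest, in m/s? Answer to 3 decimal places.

5.264 m/s

station B: 31.7 km/h = 8.80556 m/s.
station C: 22.8 mph = 10.19251 m/s.
Spread: 14.07000 − 8.80556 = 5.264 m/s.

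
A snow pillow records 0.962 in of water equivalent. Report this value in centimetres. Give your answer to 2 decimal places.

1 in = 2.54 cm, so 0.962 × 2.54 = 2.44 cm.

2.44 cm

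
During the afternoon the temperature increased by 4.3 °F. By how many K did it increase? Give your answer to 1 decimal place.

2.4 K

A change of 1 °C equals a change of 1.8 °F: ΔK = 4.3 × 0.5556 = 2.4 K.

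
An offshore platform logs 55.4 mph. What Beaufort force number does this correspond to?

Beaufort force 10

55.4 mph = 24.8 m/s, which is Beaufort 10 (storm, 24.5–28.4 m/s).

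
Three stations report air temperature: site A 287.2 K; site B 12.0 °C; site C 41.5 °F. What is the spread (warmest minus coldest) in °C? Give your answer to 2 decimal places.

site A: 287.2 K = 14.050 °C.
site C: 41.5 °F = 5.278 °C.
Spread: 14.050 − 5.278 = 8.772 °C.

8.77 °C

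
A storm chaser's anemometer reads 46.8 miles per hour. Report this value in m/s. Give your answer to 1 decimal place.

20.9 m/s

1 mph = 0.44704 m/s, so 46.8 × 0.44704 = 20.9 m/s.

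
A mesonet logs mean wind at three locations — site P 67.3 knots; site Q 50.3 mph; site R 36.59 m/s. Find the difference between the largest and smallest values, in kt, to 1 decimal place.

site Q: 50.3 mph = 43.710 kt.
site R: 36.59 m/s = 71.125 kt.
Spread: 71.125 − 43.710 = 27.4 kt.

27.4 kt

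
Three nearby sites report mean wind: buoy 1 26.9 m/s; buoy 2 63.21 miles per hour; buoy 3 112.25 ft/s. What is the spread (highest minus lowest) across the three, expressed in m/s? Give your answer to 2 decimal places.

7.31 m/s

buoy 2: 63.21 mph = 28.2574 m/s.
buoy 3: 112.25 ft/s = 34.2138 m/s.
Spread: 34.2138 − 26.9000 = 7.31 m/s.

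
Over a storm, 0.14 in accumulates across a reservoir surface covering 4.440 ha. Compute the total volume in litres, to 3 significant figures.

158000 litres

Depth: 0.14 in × 25.4 = 3.556 mm.
Area: 4.440 ha = 44400 m².
1 mm over 1 m² is 1 L, so volume = 3.556 × 44400 = 157886.4 L ≈ 158000 L.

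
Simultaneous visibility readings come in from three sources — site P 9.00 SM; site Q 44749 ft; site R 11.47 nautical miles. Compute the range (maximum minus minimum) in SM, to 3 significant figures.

site Q: 44749 ft = 8.4752 SM.
site R: 11.47 nmi = 13.1994 SM.
Spread: 13.1994 − 8.4752 = 4.72 SM.

4.72 SM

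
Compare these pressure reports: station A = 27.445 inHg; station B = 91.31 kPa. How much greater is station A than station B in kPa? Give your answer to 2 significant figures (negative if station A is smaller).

1.6 kPa

station A: 27.445 inHg = 92.939 kPa.
Difference: 92.939 − 91.310 = 1.6 kPa.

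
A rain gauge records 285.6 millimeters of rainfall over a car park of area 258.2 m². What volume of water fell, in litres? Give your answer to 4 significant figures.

1 mm over 1 m² is 1 L, so volume = 285.6 × 258.2 = 73741.92 L ≈ 73740 L.

73740 litres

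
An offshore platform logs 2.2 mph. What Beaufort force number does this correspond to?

Beaufort force 1

2.2 mph = 1.0 m/s, which is Beaufort 1 (light air, 0.3–1.5 m/s).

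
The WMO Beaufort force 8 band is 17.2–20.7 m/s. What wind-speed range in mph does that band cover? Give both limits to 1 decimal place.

38.5 to 46.3 mph

17.2–20.7 m/s × 2.237 = 38.5–46.3 mph.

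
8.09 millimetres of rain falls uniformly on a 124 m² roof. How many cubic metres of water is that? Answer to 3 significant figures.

1.00 cubic metres

1 mm over 1 m² is 1 L, so volume = 8.09 × 124 = 1003.16 L = 1.00 m³.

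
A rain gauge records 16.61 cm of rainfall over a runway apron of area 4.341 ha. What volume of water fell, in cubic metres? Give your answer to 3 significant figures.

7210 cubic metres

Depth: 16.61 cm × 10 = 166.1 mm.
Area: 4.341 ha = 43410 m².
1 mm over 1 m² is 1 L, so volume = 166.1 × 43410 = 7210401 L = 7210 m³.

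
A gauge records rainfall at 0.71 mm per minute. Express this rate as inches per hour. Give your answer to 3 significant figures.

0.71 mm/minute × 0.0393701 in/mm × 60 minute/hour = 1.68 in/hour.

1.68 in/hour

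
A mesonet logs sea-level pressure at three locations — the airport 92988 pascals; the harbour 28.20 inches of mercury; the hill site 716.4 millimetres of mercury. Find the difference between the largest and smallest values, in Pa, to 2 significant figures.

the harbour: 28.20 inHg = 95496.17 Pa.
the hill site: 716.4 mmHg = 95512.16 Pa.
Spread: 95512.16 − 92988.00 = 2500 Pa.

2500 Pa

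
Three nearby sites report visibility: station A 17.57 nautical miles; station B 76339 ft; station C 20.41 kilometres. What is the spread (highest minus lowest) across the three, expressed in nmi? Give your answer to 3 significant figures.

station B: 76339 ft = 12.5638 nmi.
station C: 20.41 km = 11.0205 nmi.
Spread: 17.5700 − 11.0205 = 6.55 nmi.

6.55 nmi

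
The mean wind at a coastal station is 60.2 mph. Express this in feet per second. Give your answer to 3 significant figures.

1 mph = 1.46667 ft/s, so 60.2 × 1.46667 = 88.3 ft/s.

88.3 ft/s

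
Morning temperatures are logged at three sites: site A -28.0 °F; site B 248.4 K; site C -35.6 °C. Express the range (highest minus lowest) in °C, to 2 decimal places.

10.85 °C

site A: -28.0 °F = -33.333 °C.
site B: 248.4 K = -24.750 °C.
Spread: (-24.750) − (-35.600) = 10.850 °C.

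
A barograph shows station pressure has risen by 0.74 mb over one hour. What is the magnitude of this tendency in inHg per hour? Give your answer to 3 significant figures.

0.74 mb / 1 h × 0.02953 inHg/mb = 0.0219 inHg/h.

0.0219 inHg per hour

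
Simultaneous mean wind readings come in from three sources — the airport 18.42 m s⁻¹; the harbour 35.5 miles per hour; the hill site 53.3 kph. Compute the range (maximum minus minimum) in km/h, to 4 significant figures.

the airport: 18.42 m/s = 66.3120 km/h.
the harbour: 35.5 mph = 57.1317 km/h.
Spread: 66.3120 − 53.3000 = 13.01 km/h.

13.01 km/h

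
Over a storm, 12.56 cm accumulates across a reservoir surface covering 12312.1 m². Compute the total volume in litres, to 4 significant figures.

Depth: 12.56 cm × 10 = 125.6 mm.
1 mm over 1 m² is 1 L, so volume = 125.6 × 12312.1 = 1546399.8 L ≈ 1546000 L.

1546000 litres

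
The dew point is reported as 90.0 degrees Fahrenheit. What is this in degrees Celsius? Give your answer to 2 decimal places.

32.22 °C

°C = (°F − 32) × 5/9 = (90.0 − 32) / 1.8 = 32.22 °C.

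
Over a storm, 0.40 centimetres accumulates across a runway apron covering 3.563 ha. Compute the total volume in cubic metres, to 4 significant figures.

142.5 cubic metres

Depth: 0.40 cm × 10 = 4 mm.
Area: 3.563 ha = 35630 m².
1 mm over 1 m² is 1 L, so volume = 4 × 35630 = 142520 L = 142.5 m³.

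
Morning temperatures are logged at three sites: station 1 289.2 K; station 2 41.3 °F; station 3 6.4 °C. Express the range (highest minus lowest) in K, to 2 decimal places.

10.88 K

station 1: 289.2 K = 16.050 °C.
station 2: 41.3 °F = 5.167 °C.
Spread: 16.050 − 5.167 = 10.883 °C.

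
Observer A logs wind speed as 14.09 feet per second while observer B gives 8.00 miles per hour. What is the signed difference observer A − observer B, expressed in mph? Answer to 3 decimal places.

1.607 mph

observer A: 14.09 ft/s = 9.60682 mph.
Difference: 9.60682 − 8.00000 = 1.607 mph.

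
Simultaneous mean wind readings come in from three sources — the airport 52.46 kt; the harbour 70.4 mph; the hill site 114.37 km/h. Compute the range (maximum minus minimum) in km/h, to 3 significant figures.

the airport: 52.46 kt = 97.156 km/h.
the harbour: 70.4 mph = 113.298 km/h.
Spread: 114.370 − 97.156 = 17.2 km/h.

17.2 km/h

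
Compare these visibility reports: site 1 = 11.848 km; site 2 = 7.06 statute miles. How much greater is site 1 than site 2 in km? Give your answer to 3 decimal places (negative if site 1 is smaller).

0.486 km

site 2: 7.06 SM = 11.36197 km.
Difference: 11.84800 − 11.36197 = 0.486 km.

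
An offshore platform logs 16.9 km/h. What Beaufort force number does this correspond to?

16.9 km/h = 4.7 m/s, which is Beaufort 3 (gentle breeze, 3.4–5.4 m/s).

Beaufort force 3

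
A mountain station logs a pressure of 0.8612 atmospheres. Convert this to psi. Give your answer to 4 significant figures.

1 atm = 14.6959 psi, so 0.8612 × 14.6959 = 12.66 psi.

12.66 psi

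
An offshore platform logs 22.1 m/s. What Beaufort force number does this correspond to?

Beaufort force 9

22.1 m/s lies in the Beaufort 9 band (strong gale, 20.8–24.4 m/s).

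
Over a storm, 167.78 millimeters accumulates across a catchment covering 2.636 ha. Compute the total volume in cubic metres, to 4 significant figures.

Area: 2.636 ha = 26360 m².
1 mm over 1 m² is 1 L, so volume = 167.78 × 26360 = 4422680.8 L = 4423 m³.

4423 cubic metres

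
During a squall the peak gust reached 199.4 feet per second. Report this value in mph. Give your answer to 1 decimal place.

1 ft/s = 0.681818 mph, so 199.4 × 0.681818 = 136.0 mph.

136.0 mph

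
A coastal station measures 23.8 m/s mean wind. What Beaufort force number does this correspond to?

Beaufort force 9

23.8 m/s lies in the Beaufort 9 band (strong gale, 20.8–24.4 m/s).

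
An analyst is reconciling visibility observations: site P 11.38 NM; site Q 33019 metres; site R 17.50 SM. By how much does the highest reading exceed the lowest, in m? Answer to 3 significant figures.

11900 m

site P: 11.38 nmi = 21075.76 m.
site R: 17.50 SM = 28163.52 m.
Spread: 33019.00 − 21075.76 = 11900 m.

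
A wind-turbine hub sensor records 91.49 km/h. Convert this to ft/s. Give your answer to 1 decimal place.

83.4 ft/s

1 km/h = 0.911344 ft/s, so 91.49 × 0.911344 = 83.4 ft/s.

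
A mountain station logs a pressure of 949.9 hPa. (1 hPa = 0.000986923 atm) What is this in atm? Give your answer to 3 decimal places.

0.937 atm

1 hPa = 0.000986923 atm, so 949.9 × 0.000986923 = 0.937 atm.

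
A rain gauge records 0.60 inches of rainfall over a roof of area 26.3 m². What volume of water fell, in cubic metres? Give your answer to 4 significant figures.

Depth: 0.60 in × 25.4 = 15.24 mm.
1 mm over 1 m² is 1 L, so volume = 15.24 × 26.3 = 400.812 L = 0.4008 m³.

0.4008 cubic metres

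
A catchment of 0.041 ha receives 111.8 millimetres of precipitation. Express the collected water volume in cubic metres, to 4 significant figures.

Area: 0.041 ha = 410 m².
1 mm over 1 m² is 1 L, so volume = 111.8 × 410 = 45838 L = 45.84 m³.

45.84 cubic metres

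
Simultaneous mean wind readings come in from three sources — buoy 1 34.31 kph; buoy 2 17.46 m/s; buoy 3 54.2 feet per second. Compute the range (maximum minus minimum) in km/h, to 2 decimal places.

28.55 km/h

buoy 2: 17.46 m/s = 62.8560 km/h.
buoy 3: 54.2 ft/s = 59.4726 km/h.
Spread: 62.8560 − 34.3100 = 28.55 km/h.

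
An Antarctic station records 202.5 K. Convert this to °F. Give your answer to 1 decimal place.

First to °C: -70.65 °C.
Then to °F: -95.2 °F.

-95.2 °F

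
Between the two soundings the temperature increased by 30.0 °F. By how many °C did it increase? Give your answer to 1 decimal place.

A change of 1 °C equals a change of 1.8 °F: Δ°C = 30.0 × 0.5556 = 16.7 °C.

16.7 °C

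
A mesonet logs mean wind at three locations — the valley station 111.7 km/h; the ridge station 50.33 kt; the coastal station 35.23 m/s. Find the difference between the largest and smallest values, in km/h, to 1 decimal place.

33.6 km/h

the ridge station: 50.33 kt = 93.211 km/h.
the coastal station: 35.23 m/s = 126.828 km/h.
Spread: 126.828 − 93.211 = 33.6 km/h.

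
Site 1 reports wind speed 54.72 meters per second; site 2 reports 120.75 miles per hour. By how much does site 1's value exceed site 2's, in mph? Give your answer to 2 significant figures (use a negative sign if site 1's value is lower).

1.7 mph

site 1: 54.72 m/s = 122.405 mph.
Difference: 122.405 − 120.750 = 1.7 mph.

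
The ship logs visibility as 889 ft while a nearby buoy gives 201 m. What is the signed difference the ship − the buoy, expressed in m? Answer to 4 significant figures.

the ship: 889 ft = 270.9672 m.
Difference: 270.9672 − 201.0000 = 69.97 m.

69.97 m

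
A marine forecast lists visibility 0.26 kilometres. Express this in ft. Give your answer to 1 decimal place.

853.0 ft

1 km = 3280.84 ft, so 0.26 × 3280.84 = 853.0 ft.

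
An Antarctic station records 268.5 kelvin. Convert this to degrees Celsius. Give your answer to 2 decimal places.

-4.65 °C

°C = 268.5 − 273.15 = -4.65 °C.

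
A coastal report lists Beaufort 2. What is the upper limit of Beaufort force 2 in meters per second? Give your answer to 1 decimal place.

Beaufort 2 (light breeze) spans 1.6–3.3 m/s.

3.3 m/s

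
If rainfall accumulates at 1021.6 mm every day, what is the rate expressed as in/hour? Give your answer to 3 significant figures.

1021.6 mm/day × 0.0393701 in/mm × 0.0416667 day/hour = 1.68 in/hour.

1.68 in/hour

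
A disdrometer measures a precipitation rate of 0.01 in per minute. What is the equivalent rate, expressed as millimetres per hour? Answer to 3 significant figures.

0.01 in/minute × 25.4 mm/in × 60 minute/hour = 15.2 mm/hour.

15.2 mm/hour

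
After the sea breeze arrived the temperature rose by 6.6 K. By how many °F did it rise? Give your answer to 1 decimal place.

11.9 °F

A change of 1 °C equals a change of 1.8 °F: Δ°F = 6.6 × 1.8 = 11.9 °F.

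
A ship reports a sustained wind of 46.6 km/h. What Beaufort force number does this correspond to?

Beaufort force 6

46.6 km/h = 12.9 m/s, which is Beaufort 6 (strong breeze, 10.8–13.8 m/s).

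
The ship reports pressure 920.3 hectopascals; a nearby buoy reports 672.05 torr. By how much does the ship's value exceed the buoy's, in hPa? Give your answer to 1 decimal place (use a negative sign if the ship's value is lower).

the buoy: 672.05 mmHg = 895.993 hPa.
Difference: 920.300 − 895.993 = 24.3 hPa.

24.3 hPa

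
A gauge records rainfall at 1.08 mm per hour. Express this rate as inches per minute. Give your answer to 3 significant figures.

0.000709 in/minute

1.08 mm/hour × 0.0393701 in/mm × 0.0166667 hour/minute = 0.000709 in/minute.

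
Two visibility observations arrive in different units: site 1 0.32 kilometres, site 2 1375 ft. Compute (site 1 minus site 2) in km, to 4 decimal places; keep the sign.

site 2: 1375 ft = 0.419100 km.
Difference: 0.320000 − 0.419100 = -0.0991 km.

-0.0991 km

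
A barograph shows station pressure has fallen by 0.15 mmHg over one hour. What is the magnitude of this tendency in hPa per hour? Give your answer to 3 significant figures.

0.15 mmHg / 1 h × 1.33322 hPa/mmHg = 0.200 hPa/h.

0.200 hPa per hour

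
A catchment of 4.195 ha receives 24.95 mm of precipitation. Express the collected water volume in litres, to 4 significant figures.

1047000 litres

Area: 4.195 ha = 41950 m².
1 mm over 1 m² is 1 L, so volume = 24.95 × 41950 = 1046652.5 L ≈ 1047000 L.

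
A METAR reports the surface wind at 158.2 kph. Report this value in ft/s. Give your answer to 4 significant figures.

1 km/h = 0.911344 ft/s, so 158.2 × 0.911344 = 144.2 ft/s.

144.2 ft/s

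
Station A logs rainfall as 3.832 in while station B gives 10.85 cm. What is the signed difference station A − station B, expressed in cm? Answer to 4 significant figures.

-1.117 cm

station A: 3.832 in = 9.73328 cm.
Difference: 9.73328 − 10.85000 = -1.117 cm.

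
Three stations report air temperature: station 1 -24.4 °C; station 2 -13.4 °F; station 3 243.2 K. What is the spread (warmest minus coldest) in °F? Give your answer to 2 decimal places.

9.99 °F

station 2: -13.4 °F = -25.222 °C.
station 3: 243.2 K = -29.950 °C.
Spread: (-24.400) − (-29.950) = 5.550 °C = 9.99 °F.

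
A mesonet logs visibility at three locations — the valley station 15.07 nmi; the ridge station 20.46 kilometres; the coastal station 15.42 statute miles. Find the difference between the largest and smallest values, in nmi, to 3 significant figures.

the ridge station: 20.46 km = 11.0475 nmi.
the coastal station: 15.42 SM = 13.3996 nmi.
Spread: 15.0700 − 11.0475 = 4.02 nmi.

4.02 nmi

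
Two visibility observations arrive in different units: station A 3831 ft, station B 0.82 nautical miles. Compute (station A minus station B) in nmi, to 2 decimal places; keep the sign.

-0.19 nmi

station A: 3831 ft = 0.6305 nmi.
Difference: 0.6305 − 0.8200 = -0.19 nmi.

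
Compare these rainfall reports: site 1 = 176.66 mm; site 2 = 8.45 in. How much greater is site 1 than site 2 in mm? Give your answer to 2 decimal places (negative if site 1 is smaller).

-37.97 mm

site 2: 8.45 in = 214.6300 mm.
Difference: 176.6600 − 214.6300 = -37.97 mm.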